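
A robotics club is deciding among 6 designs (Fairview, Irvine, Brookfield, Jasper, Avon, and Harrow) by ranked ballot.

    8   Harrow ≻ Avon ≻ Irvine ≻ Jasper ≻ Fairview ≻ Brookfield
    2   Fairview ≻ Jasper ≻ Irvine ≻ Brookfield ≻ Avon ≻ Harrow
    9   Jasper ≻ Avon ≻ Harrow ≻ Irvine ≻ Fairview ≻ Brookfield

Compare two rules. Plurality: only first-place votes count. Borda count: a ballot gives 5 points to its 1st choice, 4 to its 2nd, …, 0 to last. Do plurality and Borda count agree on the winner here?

Plurality first-place counts: Fairview 2, Irvine 0, Brookfield 0, Jasper 9, Avon 0, Harrow 8 → Jasper.
Borda totals: Fairview 27, Irvine 48, Brookfield 4, Jasper 69, Avon 70, Harrow 67 → Avon.
The two rules disagree: plurality picks Jasper, Borda picks Avon.

No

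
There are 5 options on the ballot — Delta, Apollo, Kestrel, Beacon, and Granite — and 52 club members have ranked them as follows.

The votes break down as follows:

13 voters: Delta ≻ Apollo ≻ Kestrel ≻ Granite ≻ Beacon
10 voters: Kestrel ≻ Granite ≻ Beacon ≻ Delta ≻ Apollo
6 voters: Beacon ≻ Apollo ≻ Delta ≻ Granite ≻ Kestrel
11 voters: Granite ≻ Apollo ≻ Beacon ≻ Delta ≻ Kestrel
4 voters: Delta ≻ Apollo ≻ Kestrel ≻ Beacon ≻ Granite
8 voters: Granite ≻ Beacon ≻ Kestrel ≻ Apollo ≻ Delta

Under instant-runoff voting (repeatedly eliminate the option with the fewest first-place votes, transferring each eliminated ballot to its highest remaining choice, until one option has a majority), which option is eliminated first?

Apollo

Round 1: Granite 19, Delta 17, Kestrel 10, Beacon 6, Apollo 0. Apollo has the fewest and is eliminated.
Round 2: Granite 19, Delta 17, Kestrel 10, Beacon 6. Beacon has the fewest and is eliminated.
Round 3: Delta 23, Granite 19, Kestrel 10. Kestrel has the fewest and is eliminated.
Round 4: Granite 29, Delta 23. Granite has a majority.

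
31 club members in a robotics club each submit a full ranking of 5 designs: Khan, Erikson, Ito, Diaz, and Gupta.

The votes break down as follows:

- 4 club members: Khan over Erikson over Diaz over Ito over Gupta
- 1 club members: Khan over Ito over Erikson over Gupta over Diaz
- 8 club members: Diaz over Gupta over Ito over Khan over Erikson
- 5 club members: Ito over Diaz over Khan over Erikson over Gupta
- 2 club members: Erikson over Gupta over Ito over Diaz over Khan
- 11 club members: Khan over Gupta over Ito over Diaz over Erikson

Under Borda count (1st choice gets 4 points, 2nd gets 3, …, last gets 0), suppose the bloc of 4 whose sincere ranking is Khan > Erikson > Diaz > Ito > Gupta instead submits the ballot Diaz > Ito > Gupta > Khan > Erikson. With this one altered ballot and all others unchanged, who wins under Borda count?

Ito

Borda totals with the altered ballot: Khan 70, Erikson 15, Ito 77, Diaz 76, Gupta 72.
The switch changes the winner from Khan to Ito.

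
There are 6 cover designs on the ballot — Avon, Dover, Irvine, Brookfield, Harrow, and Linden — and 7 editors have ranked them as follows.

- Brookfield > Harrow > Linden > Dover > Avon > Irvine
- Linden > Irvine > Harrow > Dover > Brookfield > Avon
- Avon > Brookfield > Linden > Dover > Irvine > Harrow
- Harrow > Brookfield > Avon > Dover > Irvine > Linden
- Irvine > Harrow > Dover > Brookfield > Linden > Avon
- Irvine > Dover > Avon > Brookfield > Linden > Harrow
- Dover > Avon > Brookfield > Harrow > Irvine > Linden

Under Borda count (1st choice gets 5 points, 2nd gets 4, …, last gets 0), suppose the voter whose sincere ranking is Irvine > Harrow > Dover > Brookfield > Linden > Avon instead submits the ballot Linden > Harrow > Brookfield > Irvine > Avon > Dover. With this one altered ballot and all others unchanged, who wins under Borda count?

Brookfield

Borda totals with the altered ballot: Avon 17, Dover 17, Irvine 14, Brookfield 22, Harrow 18, Linden 17.
The winner is unchanged: still Brookfield.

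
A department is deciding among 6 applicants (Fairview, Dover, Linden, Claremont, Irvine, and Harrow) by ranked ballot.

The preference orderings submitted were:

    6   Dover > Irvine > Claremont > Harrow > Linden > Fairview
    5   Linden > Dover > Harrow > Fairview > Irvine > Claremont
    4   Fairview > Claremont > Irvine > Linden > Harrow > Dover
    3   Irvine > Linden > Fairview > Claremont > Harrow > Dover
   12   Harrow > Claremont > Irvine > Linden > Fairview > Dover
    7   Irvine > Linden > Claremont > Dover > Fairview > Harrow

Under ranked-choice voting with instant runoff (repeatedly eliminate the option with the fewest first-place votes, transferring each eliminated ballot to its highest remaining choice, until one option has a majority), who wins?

Round 1: Harrow 12, Irvine 10, Dover 6, Linden 5, Fairview 4, Claremont 0. Claremont has the fewest and is eliminated.
Round 2: Harrow 12, Irvine 10, Dover 6, Linden 5, Fairview 4. Fairview has the fewest and is eliminated.
Round 3: Irvine 14, Harrow 12, Dover 6, Linden 5. Linden has the fewest and is eliminated.
Round 4: Irvine 14, Harrow 12, Dover 11. Dover has the fewest and is eliminated.
Round 5: Irvine 20, Harrow 17. Irvine has a majority.

Irvine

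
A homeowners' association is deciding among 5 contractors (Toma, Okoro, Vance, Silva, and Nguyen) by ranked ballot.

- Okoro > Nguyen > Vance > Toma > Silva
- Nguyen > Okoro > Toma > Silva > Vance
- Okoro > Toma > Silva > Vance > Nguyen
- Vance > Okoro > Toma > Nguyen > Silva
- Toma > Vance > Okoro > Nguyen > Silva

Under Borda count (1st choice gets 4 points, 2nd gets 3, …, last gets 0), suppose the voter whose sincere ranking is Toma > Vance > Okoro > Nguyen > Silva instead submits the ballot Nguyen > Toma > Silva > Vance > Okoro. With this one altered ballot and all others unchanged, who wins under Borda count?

Borda totals with the altered ballot: Toma 11, Okoro 14, Vance 8, Silva 5, Nguyen 12.
The winner is unchanged: still Okoro.

Okoro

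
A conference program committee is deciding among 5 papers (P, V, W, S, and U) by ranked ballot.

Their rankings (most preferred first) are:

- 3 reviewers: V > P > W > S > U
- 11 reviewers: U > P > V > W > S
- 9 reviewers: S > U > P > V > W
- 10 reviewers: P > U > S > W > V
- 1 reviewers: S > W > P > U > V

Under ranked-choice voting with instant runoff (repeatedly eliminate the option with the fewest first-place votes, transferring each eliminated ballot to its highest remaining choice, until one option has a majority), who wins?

U

Round 1: U 11, P 10, S 10, V 3, W 0. W has the fewest and is eliminated.
Round 2: U 11, P 10, S 10, V 3. V has the fewest and is eliminated.
Round 3: P 13, U 11, S 10. S has the fewest and is eliminated.
Round 4: U 20, P 14. U has a majority.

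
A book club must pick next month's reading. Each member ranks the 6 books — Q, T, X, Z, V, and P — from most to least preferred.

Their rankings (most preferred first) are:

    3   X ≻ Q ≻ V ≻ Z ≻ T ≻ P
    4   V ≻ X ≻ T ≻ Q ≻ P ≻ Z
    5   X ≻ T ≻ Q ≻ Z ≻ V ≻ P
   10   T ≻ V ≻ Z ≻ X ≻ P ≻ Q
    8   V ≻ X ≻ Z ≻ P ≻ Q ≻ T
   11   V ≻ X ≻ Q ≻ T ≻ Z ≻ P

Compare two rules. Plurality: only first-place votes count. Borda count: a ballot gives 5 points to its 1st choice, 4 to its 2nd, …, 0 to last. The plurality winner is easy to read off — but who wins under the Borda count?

Plurality first-place counts: Q 0, T 10, X 8, Z 0, V 23, P 0 → V.
Borda totals: Q 76, T 107, X 152, Z 81, V 169, P 30 → V.

V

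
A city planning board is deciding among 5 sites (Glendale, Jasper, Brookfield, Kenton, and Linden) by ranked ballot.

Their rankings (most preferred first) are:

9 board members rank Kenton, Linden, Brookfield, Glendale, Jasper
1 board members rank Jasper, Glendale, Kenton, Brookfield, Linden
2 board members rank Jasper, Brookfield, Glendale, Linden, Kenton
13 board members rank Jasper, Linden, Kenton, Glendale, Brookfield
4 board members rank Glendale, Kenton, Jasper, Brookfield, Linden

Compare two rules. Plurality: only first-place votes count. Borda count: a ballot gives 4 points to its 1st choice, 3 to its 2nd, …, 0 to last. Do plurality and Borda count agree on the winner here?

Plurality first-place counts: Glendale 4, Jasper 16, Brookfield 0, Kenton 9, Linden 0 → Jasper.
Borda totals: Glendale 45, Jasper 72, Brookfield 29, Kenton 76, Linden 68 → Kenton.
The two rules disagree: plurality picks Jasper, Borda picks Kenton.

No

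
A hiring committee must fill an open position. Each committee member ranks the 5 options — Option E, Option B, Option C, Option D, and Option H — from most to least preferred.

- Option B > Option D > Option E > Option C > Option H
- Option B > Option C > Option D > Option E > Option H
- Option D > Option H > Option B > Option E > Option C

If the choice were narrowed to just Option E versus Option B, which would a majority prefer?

Ballots ranking Option E above Option B: 0.
Ballots ranking Option B above Option E: 3.
Option B wins the head-to-head, 3–0.

Option B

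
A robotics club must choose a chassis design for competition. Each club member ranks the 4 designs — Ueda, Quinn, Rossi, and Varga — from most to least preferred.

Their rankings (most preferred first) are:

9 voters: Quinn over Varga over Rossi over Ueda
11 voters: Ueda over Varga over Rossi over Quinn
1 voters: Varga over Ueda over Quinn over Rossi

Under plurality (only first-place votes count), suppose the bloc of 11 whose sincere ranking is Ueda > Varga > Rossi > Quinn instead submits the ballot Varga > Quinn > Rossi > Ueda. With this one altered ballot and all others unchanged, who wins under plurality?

First-place totals with the altered ballot: Ueda 0, Quinn 9, Rossi 0, Varga 12.
The switch changes the winner from Ueda to Varga.

Varga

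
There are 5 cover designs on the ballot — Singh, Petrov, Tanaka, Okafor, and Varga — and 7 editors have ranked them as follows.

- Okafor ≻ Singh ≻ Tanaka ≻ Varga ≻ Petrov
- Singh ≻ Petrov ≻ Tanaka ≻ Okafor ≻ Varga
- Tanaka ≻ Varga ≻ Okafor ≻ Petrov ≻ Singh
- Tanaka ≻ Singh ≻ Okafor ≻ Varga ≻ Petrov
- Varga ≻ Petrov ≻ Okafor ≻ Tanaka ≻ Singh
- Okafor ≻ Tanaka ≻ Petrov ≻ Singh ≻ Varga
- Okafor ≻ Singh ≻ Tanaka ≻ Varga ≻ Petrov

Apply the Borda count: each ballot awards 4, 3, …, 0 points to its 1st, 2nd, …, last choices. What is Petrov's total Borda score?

Borda scores:
  Singh: 3 + 4 + 0 + 3 + 0 + 1 + 3 = 14
  Petrov: 0 + 3 + 1 + 0 + 3 + 2 + 0 = 9
  Tanaka: 2 + 2 + 4 + 4 + 1 + 3 + 2 = 18
  Okafor: 4 + 1 + 2 + 2 + 2 + 4 + 4 = 19
  Varga: 1 + 0 + 3 + 1 + 4 + 0 + 1 = 10

9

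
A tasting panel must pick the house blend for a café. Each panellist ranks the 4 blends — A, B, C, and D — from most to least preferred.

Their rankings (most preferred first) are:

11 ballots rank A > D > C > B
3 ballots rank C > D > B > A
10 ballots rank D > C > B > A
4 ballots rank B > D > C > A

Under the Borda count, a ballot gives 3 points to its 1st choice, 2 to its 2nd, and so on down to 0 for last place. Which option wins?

D

Borda scores:
  A: 11·3 + 3·0 + 10·0 + 4·0 = 33
  B: 11·0 + 3·1 + 10·1 + 4·3 = 25
  C: 11·1 + 3·3 + 10·2 + 4·1 = 44
  D: 11·2 + 3·2 + 10·3 + 4·2 = 66
D has the highest total.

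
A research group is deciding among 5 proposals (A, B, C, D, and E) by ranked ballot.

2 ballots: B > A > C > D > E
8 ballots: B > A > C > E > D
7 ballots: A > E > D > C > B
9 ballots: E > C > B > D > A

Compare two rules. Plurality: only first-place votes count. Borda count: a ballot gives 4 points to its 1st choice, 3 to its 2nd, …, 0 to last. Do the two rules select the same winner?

No

Plurality first-place counts: A 7, B 10, C 0, D 0, E 9 → B.
Borda totals: A 58, B 58, C 54, D 25, E 65 → E.
The two rules disagree: plurality picks B, Borda picks E.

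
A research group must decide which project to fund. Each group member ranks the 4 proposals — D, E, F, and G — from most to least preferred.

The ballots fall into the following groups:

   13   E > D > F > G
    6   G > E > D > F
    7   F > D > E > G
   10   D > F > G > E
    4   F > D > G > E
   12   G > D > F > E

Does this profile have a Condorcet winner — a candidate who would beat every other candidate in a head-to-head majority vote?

Head-to-head results (52 voters total):
D vs E: D wins 33–19.
D vs F: D wins 41–11.
D vs G: D wins 34–18.
E vs F: F wins 33–19.
E vs G: G wins 32–20.
F vs G: F wins 34–18.
D beats each rival — E (33–19), F (41–11), G (34–18) — so D is the Condorcet winner.

Yes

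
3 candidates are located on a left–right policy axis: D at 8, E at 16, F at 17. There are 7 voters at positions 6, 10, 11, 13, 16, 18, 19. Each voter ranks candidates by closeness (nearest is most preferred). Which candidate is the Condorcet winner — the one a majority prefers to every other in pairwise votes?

With single-peaked preferences on a line, the Condorcet winner is the candidate closest to the median voter.
The median voter (position 13) is closest to E at 16.
Check: E vs F — voters closer to E: 5 of 7.

E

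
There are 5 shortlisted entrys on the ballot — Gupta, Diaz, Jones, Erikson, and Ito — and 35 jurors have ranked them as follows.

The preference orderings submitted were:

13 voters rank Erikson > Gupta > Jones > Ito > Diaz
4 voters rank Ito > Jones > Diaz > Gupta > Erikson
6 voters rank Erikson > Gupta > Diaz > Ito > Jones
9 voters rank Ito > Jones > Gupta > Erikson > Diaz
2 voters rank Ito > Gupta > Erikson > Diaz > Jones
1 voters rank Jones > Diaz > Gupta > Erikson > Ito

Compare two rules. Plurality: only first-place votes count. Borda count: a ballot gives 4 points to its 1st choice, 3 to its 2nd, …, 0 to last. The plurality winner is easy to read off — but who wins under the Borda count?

Erikson

Plurality first-place counts: Gupta 0, Diaz 0, Jones 1, Erikson 19, Ito 15 → Erikson.
Borda totals: Gupta 87, Diaz 25, Jones 69, Erikson 90, Ito 79 → Erikson.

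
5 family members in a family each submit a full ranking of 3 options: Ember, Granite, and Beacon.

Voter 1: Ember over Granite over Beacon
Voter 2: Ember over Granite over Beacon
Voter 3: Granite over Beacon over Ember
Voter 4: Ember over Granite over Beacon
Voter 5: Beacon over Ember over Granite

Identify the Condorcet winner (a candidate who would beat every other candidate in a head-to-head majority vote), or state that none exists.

Ember

Head-to-head results (5 voters total):
Ember vs Granite: Ember wins 4–1.
Ember vs Beacon: Ember wins 3–2.
Granite vs Beacon: Granite wins 4–1.
Ember beats each rival — Granite (4–1), Beacon (3–2) — so Ember is the Condorcet winner.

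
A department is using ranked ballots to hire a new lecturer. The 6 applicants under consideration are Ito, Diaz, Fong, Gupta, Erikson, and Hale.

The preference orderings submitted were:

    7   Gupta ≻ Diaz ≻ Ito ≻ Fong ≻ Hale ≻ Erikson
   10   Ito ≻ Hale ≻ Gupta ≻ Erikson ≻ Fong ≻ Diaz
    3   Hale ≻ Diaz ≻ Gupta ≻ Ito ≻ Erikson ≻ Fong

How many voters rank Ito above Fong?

Ballots ranking Ito above Fong: 7+10+3 = 20.
Ballots ranking Fong above Ito: 0.
So 20 of 20 voters prefer Ito to Fong.

20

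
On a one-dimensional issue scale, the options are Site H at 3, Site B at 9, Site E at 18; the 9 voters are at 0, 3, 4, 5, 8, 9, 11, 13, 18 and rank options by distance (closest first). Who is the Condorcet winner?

Site B

With single-peaked preferences on a line, the Condorcet winner is the candidate closest to the median voter.
The median voter (position 8) is closest to Site B at 9.
Check: Site B vs Site H — voters closer to Site B: 5 of 9.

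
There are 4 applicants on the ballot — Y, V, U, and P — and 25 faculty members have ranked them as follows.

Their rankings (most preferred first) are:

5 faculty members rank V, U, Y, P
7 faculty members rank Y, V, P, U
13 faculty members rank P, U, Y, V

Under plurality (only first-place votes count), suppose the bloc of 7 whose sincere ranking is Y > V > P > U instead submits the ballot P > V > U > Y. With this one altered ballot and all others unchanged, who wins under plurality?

First-place totals with the altered ballot: Y 0, V 5, U 0, P 20.
The winner is unchanged: still P.

P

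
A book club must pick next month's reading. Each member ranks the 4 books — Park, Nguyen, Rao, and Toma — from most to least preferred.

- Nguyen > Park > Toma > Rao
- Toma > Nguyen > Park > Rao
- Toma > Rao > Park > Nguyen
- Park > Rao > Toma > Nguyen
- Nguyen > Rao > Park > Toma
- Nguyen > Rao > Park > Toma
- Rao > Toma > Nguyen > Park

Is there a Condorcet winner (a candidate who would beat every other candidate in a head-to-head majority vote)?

Head-to-head results (7 voters total):
Park vs Nguyen: Nguyen wins 5–2.
Park vs Rao: Rao wins 4–3.
Park vs Toma: Park wins 4–3.
Nguyen vs Rao: Nguyen wins 4–3.
Nguyen vs Toma: Toma wins 4–3.
Rao vs Toma: Rao wins 4–3.
No candidate beats all others: Park beats Toma beats Nguyen beats Park, a majority cycle.

No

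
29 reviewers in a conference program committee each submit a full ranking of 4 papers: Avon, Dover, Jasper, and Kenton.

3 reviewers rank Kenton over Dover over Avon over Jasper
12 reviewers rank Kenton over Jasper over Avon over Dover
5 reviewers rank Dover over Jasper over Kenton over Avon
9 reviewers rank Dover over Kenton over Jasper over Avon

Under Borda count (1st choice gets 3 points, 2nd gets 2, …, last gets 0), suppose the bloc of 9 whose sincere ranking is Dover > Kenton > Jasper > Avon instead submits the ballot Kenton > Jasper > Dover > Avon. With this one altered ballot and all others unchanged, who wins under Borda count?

Borda totals with the altered ballot: Avon 15, Dover 30, Jasper 52, Kenton 77.
The winner is unchanged: still Kenton.

Kenton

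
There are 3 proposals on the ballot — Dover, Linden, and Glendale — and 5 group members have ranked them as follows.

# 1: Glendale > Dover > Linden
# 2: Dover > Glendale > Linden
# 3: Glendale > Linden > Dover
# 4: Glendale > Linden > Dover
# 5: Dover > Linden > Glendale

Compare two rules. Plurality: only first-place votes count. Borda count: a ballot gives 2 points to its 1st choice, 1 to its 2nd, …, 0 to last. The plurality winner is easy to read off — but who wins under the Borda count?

Glendale

Plurality first-place counts: Dover 2, Linden 0, Glendale 3 → Glendale.
Borda totals: Dover 5, Linden 3, Glendale 7 → Glendale.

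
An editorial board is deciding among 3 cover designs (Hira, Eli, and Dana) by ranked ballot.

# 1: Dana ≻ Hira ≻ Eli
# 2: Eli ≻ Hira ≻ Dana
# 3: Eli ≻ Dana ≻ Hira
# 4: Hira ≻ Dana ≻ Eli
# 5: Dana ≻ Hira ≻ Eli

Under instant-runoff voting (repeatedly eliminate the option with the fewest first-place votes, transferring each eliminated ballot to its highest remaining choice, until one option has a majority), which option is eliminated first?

Round 1: Eli 2, Dana 2, Hira 1. Hira has the fewest and is eliminated.
Round 2: Dana 3, Eli 2. Dana has a majority.

Hira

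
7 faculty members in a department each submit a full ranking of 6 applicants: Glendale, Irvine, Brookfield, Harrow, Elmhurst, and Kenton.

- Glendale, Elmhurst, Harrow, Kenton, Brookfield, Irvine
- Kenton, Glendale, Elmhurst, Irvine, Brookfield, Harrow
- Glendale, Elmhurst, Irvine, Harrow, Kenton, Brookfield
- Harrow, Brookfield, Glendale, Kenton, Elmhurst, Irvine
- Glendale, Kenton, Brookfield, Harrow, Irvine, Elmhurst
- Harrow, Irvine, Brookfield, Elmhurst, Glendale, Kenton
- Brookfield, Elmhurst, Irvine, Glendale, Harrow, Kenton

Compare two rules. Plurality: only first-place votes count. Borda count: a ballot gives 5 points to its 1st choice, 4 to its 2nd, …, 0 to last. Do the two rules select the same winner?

Yes

Plurality first-place counts: Glendale 3, Irvine 0, Brookfield 1, Harrow 2, Elmhurst 0, Kenton 1 → Glendale.
Borda totals: Glendale 25, Irvine 13, Brookfield 17, Harrow 18, Elmhurst 18, Kenton 14 → Glendale.
The two rules agree on Glendale.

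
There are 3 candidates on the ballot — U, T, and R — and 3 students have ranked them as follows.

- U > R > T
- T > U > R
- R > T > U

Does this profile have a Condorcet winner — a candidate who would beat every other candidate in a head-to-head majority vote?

No

Head-to-head results (3 voters total):
U vs T: T wins 2–1.
U vs R: U wins 2–1.
T vs R: R wins 2–1.
No candidate beats all others: U beats R beats T beats U, a majority cycle.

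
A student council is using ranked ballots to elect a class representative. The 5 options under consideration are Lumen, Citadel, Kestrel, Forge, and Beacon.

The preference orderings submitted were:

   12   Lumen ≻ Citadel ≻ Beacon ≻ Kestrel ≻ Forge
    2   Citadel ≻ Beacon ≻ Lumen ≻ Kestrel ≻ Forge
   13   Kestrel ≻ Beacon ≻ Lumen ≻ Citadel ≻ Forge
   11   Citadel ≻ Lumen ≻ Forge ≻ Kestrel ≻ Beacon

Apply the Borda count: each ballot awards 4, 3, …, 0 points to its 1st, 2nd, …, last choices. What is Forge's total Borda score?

22

Borda scores:
  Lumen: 12·4 + 2·2 + 13·2 + 11·3 = 111
  Citadel: 12·3 + 2·4 + 13·1 + 11·4 = 101
  Kestrel: 12·1 + 2·1 + 13·4 + 11·1 = 77
  Forge: 12·0 + 2·0 + 13·0 + 11·2 = 22
  Beacon: 12·2 + 2·3 + 13·3 + 11·0 = 69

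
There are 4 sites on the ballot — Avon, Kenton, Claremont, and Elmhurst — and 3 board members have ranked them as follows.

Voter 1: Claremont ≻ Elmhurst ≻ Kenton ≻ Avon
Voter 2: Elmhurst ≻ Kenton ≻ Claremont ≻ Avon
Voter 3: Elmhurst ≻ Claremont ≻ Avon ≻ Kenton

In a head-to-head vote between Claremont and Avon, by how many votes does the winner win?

Ballots ranking Claremont above Avon: 3.
Ballots ranking Avon above Claremont: 0.
Claremont wins 3–0, a margin of 3.

3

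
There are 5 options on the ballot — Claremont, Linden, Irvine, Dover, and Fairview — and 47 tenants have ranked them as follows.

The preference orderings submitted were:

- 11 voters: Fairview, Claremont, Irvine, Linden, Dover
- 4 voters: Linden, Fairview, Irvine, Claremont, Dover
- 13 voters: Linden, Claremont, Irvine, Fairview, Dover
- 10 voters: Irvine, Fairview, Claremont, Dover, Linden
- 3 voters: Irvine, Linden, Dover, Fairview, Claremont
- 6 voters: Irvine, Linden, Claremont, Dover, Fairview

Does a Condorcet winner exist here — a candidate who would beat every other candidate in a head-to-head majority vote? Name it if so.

Head-to-head results (47 voters total):
Claremont vs Linden: Linden wins 26–21.
Claremont vs Irvine: Claremont wins 24–23.
Claremont vs Dover: Claremont wins 44–3.
Claremont vs Fairview: Fairview wins 28–19.
Linden vs Irvine: Irvine wins 30–17.
Linden vs Dover: Linden wins 37–10.
Linden vs Fairview: Linden wins 26–21.
Irvine vs Dover: Irvine wins 47–0.
Irvine vs Fairview: Irvine wins 32–15.
Dover vs Fairview: Fairview wins 38–9.
No candidate beats all others: Claremont beats Irvine beats Linden beats Claremont, a majority cycle.

No Condorcet winner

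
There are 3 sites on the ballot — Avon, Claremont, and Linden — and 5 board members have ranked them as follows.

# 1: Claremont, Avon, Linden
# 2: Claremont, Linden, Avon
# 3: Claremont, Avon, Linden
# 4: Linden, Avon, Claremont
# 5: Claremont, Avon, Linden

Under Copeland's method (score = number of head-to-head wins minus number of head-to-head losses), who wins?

Pairwise results:
  Avon vs Claremont: Claremont wins 4–1.
  Avon vs Linden: Avon wins 3–2.
  Claremont vs Linden: Claremont wins 4–1.
Copeland scores (wins − losses):
  Avon: 1 − 1 = 0
  Claremont: 2 − 0 = 2
  Linden: 0 − 2 = -2
Claremont has the best Copeland score.

Claremont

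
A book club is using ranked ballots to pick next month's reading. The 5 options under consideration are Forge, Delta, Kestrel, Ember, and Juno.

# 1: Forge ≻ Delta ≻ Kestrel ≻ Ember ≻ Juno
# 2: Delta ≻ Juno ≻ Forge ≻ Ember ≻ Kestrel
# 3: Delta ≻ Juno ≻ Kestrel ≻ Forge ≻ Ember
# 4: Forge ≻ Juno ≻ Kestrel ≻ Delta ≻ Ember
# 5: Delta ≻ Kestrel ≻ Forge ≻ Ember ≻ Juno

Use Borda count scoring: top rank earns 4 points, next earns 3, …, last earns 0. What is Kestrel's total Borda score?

Borda scores:
  Forge: 4 + 2 + 1 + 4 + 2 = 13
  Delta: 3 + 4 + 4 + 1 + 4 = 16
  Kestrel: 2 + 0 + 2 + 2 + 3 = 9
  Ember: 1 + 1 + 0 + 0 + 1 = 3
  Juno: 0 + 3 + 3 + 3 + 0 = 9

9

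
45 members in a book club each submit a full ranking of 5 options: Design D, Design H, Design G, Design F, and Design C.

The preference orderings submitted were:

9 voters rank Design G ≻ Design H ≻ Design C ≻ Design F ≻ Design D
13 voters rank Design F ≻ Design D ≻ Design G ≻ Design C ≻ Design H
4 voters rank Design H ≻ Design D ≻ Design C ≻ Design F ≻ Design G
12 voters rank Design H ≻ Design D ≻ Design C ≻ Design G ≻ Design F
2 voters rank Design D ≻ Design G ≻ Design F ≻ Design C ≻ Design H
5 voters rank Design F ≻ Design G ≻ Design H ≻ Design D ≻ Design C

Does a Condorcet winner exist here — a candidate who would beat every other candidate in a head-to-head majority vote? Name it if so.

None — there is no Condorcet winner

Head-to-head results (45 voters total):
Design D vs Design H: Design H wins 30–15.
Design D vs Design G: Design D wins 31–14.
Design D vs Design F: Design F wins 27–18.
Design D vs Design C: Design D wins 36–9.
Design H vs Design G: Design G wins 29–16.
Design H vs Design F: Design H wins 25–20.
Design H vs Design C: Design H wins 30–15.
Design G vs Design F: Design G wins 23–22.
Design G vs Design C: Design G wins 29–16.
Design F vs Design C: Design C wins 25–20.
No candidate beats all others: Design D beats Design G beats Design H beats Design D, a majority cycle.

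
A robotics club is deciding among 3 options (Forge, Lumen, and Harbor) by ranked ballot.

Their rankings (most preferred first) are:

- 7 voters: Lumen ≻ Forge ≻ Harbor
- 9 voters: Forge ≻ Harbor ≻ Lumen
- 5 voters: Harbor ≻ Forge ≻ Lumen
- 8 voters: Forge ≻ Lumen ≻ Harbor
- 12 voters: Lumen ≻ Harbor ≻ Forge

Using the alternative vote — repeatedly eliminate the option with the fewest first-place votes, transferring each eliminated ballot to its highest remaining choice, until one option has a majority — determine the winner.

Forge

Round 1: Lumen 19, Forge 17, Harbor 5. Harbor has the fewest and is eliminated.
Round 2: Forge 22, Lumen 19. Forge has a majority.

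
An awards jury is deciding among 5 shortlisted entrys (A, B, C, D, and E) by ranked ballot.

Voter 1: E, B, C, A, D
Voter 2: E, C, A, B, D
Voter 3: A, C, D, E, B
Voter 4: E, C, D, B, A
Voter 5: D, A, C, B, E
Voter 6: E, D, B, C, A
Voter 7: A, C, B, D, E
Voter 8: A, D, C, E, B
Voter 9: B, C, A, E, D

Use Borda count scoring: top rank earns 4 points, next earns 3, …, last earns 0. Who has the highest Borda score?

Borda scores:
  A: 1 + 2 + 4 + 0 + 3 + 0 + 4 + 4 + 2 = 20
  B: 3 + 1 + 0 + 1 + 1 + 2 + 2 + 0 + 4 = 14
  C: 2 + 3 + 3 + 3 + 2 + 1 + 3 + 2 + 3 = 22
  D: 0 + 0 + 2 + 2 + 4 + 3 + 1 + 3 + 0 = 15
  E: 4 + 4 + 1 + 4 + 0 + 4 + 0 + 1 + 1 = 19
C has the highest total.

C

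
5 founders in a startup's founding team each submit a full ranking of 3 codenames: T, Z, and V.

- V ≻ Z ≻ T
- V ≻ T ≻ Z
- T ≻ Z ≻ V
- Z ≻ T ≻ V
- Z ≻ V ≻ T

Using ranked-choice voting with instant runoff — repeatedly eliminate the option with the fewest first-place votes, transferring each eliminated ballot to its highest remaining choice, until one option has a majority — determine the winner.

Z

Round 1: Z 2, V 2, T 1. T has the fewest and is eliminated.
Round 2: Z 3, V 2. Z has a majority.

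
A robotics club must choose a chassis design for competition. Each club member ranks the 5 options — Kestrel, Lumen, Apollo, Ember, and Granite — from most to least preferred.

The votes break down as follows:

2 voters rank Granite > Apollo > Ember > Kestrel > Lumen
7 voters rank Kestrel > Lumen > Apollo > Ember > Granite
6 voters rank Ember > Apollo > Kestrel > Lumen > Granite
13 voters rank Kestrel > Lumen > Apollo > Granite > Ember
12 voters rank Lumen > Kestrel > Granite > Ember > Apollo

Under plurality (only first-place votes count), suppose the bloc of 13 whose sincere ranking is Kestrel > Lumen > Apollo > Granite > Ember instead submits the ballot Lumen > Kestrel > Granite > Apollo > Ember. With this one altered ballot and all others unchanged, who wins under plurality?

Lumen

First-place totals with the altered ballot: Kestrel 7, Lumen 25, Apollo 0, Ember 6, Granite 2.
The switch changes the winner from Kestrel to Lumen.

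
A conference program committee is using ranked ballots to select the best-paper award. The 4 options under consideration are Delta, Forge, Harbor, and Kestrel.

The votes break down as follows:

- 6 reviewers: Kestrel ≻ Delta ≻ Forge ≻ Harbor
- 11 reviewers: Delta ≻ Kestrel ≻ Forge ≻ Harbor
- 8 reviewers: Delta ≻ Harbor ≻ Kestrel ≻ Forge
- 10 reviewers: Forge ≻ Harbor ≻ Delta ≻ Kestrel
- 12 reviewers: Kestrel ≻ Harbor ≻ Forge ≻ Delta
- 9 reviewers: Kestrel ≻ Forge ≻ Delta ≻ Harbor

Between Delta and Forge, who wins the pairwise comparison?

Ballots ranking Delta above Forge: 6+11+8 = 25.
Ballots ranking Forge above Delta: 10+12+9 = 31.
Forge wins the head-to-head, 31–25.

Forge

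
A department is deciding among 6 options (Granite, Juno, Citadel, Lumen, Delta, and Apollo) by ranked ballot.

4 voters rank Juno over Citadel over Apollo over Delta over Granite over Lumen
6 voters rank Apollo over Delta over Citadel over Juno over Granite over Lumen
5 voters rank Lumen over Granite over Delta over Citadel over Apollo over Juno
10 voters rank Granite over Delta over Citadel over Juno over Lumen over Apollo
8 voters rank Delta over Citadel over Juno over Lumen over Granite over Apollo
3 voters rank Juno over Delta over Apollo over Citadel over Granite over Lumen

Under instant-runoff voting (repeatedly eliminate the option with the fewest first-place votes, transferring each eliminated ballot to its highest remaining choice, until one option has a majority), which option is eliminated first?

Round 1: Granite 10, Delta 8, Juno 7, Apollo 6, Lumen 5, Citadel 0. Citadel has the fewest and is eliminated.
Round 2: Granite 10, Delta 8, Juno 7, Apollo 6, Lumen 5. Lumen has the fewest and is eliminated.
Round 3: Granite 15, Delta 8, Juno 7, Apollo 6. Apollo has the fewest and is eliminated.
Round 4: Granite 15, Delta 14, Juno 7. Juno has the fewest and is eliminated.
Round 5: Delta 21, Granite 15. Delta has a majority.

Citadel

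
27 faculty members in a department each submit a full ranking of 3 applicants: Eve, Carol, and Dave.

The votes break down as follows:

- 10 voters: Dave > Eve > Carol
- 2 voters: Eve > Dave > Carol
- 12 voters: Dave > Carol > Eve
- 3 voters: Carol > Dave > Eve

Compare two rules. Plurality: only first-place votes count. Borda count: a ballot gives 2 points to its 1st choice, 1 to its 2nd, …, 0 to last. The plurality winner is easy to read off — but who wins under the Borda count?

Plurality first-place counts: Eve 2, Carol 3, Dave 22 → Dave.
Borda totals: Eve 14, Carol 18, Dave 49 → Dave.

Dave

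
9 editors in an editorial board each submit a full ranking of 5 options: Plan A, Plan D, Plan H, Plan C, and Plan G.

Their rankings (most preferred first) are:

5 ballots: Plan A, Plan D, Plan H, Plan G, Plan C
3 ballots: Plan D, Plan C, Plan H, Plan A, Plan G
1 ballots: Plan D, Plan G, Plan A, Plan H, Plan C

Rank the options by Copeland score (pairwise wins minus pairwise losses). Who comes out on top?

Pairwise results:
  Plan A vs Plan D: Plan A wins 5–4.
  Plan A vs Plan H: Plan A wins 6–3.
  Plan A vs Plan C: Plan A wins 6–3.
  Plan A vs Plan G: Plan A wins 8–1.
  Plan D vs Plan H: Plan D wins 9–0.
  Plan D vs Plan C: Plan D wins 9–0.
  Plan D vs Plan G: Plan D wins 9–0.
  Plan H vs Plan C: Plan H wins 6–3.
  Plan H vs Plan G: Plan H wins 8–1.
  Plan C vs Plan G: Plan G wins 6–3.
Copeland scores (wins − losses):
  Plan A: 4 − 0 = 4
  Plan D: 3 − 1 = 2
  Plan H: 2 − 2 = 0
  Plan C: 0 − 4 = -4
  Plan G: 1 − 3 = -2
Plan A has the best Copeland score.

Plan A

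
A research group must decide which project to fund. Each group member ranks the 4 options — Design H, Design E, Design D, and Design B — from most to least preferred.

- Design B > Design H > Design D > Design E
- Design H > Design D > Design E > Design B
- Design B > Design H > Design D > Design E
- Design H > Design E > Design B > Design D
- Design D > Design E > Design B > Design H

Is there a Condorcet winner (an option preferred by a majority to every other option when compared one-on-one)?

Head-to-head results (5 voters total):
Design H vs Design E: Design H wins 4–1.
Design H vs Design D: Design H wins 4–1.
Design H vs Design B: Design B wins 3–2.
Design E vs Design D: Design D wins 4–1.
Design E vs Design B: Design E wins 3–2.
Design D vs Design B: Design B wins 3–2.
No candidate beats all others: Design H beats Design E beats Design B beats Design H, a majority cycle.

No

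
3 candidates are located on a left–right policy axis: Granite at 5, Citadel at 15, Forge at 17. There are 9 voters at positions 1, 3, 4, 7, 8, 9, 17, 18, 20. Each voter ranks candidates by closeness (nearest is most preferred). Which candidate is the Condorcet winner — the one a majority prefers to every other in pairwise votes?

With single-peaked preferences on a line, the Condorcet winner is the candidate closest to the median voter.
The median voter (position 8) is closest to Granite at 5.
Check: Granite vs Forge — voters closer to Granite: 6 of 9.

Granite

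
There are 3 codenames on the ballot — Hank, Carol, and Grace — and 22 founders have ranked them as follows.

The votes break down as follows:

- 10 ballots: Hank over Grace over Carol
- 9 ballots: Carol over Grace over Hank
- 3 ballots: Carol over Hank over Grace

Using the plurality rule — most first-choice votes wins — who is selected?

Carol

First-place vote totals:
  Hank: 10
  Carol: 12
  Grace: 0
Carol has the most first-place votes.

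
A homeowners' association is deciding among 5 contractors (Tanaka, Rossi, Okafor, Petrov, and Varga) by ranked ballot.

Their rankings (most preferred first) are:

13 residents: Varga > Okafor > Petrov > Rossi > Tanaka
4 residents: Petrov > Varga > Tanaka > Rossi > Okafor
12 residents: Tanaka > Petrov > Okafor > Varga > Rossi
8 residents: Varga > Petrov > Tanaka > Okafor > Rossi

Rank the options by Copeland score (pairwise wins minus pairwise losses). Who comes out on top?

Varga

Pairwise results:
  Tanaka vs Rossi: Tanaka wins 24–13.
  Tanaka vs Okafor: Tanaka wins 24–13.
  Tanaka vs Petrov: Petrov wins 25–12.
  Tanaka vs Varga: Varga wins 25–12.
  Rossi vs Okafor: Okafor wins 33–4.
  Rossi vs Petrov: Petrov wins 37–0.
  Rossi vs Varga: Varga wins 37–0.
  Okafor vs Petrov: Petrov wins 24–13.
  Okafor vs Varga: Varga wins 25–12.
  Petrov vs Varga: Varga wins 21–16.
Copeland scores (wins − losses):
  Tanaka: 2 − 2 = 0
  Rossi: 0 − 4 = -4
  Okafor: 1 − 3 = -2
  Petrov: 3 − 1 = 2
  Varga: 4 − 0 = 4
Varga has the best Copeland score.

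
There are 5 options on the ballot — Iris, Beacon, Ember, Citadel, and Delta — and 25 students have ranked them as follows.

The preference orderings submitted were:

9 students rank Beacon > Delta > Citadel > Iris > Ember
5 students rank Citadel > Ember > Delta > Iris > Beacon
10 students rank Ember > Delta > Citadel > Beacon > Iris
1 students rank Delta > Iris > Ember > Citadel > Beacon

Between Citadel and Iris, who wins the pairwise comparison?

Ballots ranking Citadel above Iris: 9+5+10 = 24.
Ballots ranking Iris above Citadel: 1.
Citadel wins the head-to-head, 24–1.

Citadel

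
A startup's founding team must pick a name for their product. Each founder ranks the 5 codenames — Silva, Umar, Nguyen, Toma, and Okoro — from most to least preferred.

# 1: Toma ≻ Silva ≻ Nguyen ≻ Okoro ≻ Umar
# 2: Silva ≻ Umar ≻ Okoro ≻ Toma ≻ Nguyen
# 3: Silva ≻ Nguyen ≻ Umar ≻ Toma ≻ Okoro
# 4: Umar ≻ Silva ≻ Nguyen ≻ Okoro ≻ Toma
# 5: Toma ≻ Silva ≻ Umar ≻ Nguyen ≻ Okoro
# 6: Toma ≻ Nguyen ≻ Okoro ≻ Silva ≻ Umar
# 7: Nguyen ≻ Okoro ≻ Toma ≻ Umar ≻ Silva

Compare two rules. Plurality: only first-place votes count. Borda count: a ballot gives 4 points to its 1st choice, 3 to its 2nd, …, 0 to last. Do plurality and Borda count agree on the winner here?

No

Plurality first-place counts: Silva 2, Umar 1, Nguyen 1, Toma 3, Okoro 0 → Toma.
Borda totals: Silva 18, Umar 12, Nguyen 15, Toma 16, Okoro 9 → Silva.
The two rules disagree: plurality picks Toma, Borda picks Silva.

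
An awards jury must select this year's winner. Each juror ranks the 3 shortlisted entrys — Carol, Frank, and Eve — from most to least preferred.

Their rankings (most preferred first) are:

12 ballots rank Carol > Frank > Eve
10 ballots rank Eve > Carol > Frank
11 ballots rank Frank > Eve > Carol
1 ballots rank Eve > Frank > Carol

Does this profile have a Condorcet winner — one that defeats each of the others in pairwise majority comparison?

Head-to-head results (34 voters total):
Carol vs Frank: Carol wins 22–12.
Carol vs Eve: Eve wins 22–12.
Frank vs Eve: Frank wins 23–11.
No candidate beats all others: Carol beats Frank beats Eve beats Carol, a majority cycle.

No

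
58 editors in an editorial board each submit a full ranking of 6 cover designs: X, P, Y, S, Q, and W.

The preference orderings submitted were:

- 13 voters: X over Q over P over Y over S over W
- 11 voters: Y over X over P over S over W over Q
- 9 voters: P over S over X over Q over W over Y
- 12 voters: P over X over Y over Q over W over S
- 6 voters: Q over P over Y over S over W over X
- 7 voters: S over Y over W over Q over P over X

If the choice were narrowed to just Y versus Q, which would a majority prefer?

Ballots ranking Y above Q: 11+12+7 = 30.
Ballots ranking Q above Y: 13+9+6 = 28.
Y wins the head-to-head, 30–28.

Y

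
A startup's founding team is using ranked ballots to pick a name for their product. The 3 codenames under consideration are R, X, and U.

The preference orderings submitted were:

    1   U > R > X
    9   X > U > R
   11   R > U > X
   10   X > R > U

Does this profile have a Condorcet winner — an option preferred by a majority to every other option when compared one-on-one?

Yes

Head-to-head results (31 voters total):
R vs X: X wins 19–12.
R vs U: R wins 21–10.
X vs U: X wins 19–12.
X beats each rival — R (19–12), U (19–12) — so X is the Condorcet winner.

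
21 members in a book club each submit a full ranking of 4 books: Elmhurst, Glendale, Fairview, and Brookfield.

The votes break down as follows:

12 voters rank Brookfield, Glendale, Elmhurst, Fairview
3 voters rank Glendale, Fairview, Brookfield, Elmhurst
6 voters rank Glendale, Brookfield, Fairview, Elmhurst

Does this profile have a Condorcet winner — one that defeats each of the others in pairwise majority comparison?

Yes

Head-to-head results (21 voters total):
Elmhurst vs Glendale: Glendale wins 21–0.
Elmhurst vs Fairview: Elmhurst wins 12–9.
Elmhurst vs Brookfield: Brookfield wins 21–0.
Glendale vs Fairview: Glendale wins 21–0.
Glendale vs Brookfield: Brookfield wins 12–9.
Fairview vs Brookfield: Brookfield wins 18–3.
Brookfield beats each rival — Elmhurst (21–0), Glendale (12–9), Fairview (18–3) — so Brookfield is the Condorcet winner.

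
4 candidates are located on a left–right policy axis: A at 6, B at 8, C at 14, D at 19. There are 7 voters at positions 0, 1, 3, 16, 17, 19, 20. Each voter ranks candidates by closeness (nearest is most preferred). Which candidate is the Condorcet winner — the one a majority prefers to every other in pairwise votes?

C

With single-peaked preferences on a line, the Condorcet winner is the candidate closest to the median voter.
The median voter (position 16) is closest to C at 14.
Check: C vs D — voters closer to C: 4 of 7.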